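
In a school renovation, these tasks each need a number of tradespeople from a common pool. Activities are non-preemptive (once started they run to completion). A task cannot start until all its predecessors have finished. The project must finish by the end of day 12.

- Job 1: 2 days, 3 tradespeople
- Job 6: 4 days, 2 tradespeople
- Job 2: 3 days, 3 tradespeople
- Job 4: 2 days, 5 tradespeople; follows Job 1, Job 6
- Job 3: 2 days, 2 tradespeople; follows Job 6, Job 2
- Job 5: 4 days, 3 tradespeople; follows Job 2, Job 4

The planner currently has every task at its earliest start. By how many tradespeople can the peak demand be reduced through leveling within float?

3

Early-start peak: d1:8  d2:8  d3:5  d4:2  d5:7  d6:7  d7:3  d8:3  d9:3  d10:3  d11:0  d12:0 ⇒ 8.
Leveled (Job 1@1, Job 6@1, Job 2@3, Job 4@6, Job 3@8, Job 5@8): d1:5  d2:5  d3:5  d4:5  d5:3  d6:5  d7:5  d8:5  d9:5  d10:3  d11:3  d12:0 ⇒ 5.
Reduction 8 − 5 = 3.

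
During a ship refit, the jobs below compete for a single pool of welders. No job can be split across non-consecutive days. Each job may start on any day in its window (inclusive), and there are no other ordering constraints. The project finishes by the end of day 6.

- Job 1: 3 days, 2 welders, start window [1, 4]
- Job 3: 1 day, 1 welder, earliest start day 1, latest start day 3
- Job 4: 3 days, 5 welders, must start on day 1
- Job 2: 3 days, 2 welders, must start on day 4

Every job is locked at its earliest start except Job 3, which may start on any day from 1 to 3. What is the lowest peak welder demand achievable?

8

Job 3@1: d1:8  d2:7  d3:7  d4:2  d5:2  d6:2 → peak 8
Job 3@2: d1:7  d2:8  d3:7  d4:2  d5:2  d6:2 → peak 8
Job 3@3: d1:7  d2:7  d3:8  d4:2  d5:2  d6:2 → peak 8
Best is Job 3@1, peak 8.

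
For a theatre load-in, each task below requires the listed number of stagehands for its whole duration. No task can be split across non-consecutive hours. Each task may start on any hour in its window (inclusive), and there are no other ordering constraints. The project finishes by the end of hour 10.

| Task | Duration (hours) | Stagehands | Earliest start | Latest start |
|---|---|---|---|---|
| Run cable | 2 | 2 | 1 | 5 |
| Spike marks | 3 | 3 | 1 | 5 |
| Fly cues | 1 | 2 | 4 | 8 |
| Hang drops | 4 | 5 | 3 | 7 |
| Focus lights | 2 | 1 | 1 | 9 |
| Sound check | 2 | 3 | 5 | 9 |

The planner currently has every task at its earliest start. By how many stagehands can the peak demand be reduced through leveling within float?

3

Early-start peak: h1:6  h2:6  h3:8  h4:7  h5:8  h6:8  h7:0  h8:0  h9:0  h10:0 ⇒ 8.
Leveled (Run cable@1, Spike marks@1, Fly cues@4, Hang drops@5, Focus lights@3, Sound check@9): h1:5  h2:5  h3:4  h4:3  h5:5  h6:5  h7:5  h8:5  h9:3  h10:3 ⇒ 5.
Reduction 8 − 5 = 3.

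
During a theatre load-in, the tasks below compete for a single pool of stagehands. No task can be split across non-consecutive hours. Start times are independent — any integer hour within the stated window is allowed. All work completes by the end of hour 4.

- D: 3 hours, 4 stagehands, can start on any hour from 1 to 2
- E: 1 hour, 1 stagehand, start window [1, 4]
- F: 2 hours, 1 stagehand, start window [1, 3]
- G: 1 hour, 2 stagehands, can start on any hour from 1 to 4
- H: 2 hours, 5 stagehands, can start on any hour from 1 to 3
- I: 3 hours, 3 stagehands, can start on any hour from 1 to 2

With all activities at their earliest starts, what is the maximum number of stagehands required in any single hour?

Early-start schedule: D@1, E@1, F@1, G@1, H@1, I@1.
Load per hour: hour 1: 16, hour 2: 13, hour 3: 7, hour 4: 0.
Peak is 16.

16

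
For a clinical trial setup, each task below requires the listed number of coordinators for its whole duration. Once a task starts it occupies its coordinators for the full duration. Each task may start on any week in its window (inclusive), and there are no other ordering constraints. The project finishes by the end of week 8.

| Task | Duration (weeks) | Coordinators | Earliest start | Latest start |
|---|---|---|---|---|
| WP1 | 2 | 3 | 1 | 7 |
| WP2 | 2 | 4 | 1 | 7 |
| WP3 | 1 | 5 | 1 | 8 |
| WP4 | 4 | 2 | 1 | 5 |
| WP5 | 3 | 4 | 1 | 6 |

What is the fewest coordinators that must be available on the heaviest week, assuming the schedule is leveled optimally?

Early-start (WP1@1, WP2@1, WP3@1, WP4@1, WP5@1) gives peak 18: w1:18  w2:13  w3:6  w4:2  w5:0  w6:0  w7:0  w8:0.
Shift WP2→3, WP3→5, WP5→6.
Schedule WP1@1, WP2@3, WP3@5, WP4@1, WP5@6: w1:5  w2:5  w3:6  w4:6  w5:5  w6:4  w7:4  w8:4 — peak 6.

6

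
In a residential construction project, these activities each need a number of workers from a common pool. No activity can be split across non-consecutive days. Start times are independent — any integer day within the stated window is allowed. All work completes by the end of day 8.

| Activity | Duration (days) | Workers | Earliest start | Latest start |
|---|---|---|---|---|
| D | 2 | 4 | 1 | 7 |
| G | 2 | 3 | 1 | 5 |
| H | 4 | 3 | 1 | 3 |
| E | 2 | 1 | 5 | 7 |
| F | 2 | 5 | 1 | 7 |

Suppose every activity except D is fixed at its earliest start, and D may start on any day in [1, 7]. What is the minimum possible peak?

11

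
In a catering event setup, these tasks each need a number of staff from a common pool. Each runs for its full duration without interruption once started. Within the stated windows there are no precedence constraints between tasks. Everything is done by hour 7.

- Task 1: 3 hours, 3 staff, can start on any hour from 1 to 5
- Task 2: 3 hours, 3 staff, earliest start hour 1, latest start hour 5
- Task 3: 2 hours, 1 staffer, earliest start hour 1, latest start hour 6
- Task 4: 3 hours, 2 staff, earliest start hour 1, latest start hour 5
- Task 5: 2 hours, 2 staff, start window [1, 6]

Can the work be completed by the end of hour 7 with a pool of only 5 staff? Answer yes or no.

Schedule Task 1@1, Task 2@4, Task 3@1, Task 4@3, Task 5@6: h1:4  h2:4  h3:5  h4:5  h5:5  h6:5  h7:2 — peak 5 ≤ 5.

yes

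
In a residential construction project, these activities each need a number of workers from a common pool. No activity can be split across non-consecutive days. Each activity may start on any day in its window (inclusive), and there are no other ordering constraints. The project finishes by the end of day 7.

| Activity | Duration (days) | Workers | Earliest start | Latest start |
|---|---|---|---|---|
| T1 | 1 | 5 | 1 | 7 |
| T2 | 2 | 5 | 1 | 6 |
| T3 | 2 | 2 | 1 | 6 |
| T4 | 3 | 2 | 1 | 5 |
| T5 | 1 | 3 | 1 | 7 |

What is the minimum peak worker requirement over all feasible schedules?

5

Early-start (T1@1, T2@1, T3@1, T4@1, T5@1) gives peak 17: d1:17  d2:9  d3:2  d4:0  d5:0  d6:0  d7:0.
Shift T2→2, T3→4, T4→4, T5→6.
Schedule T1@1, T2@2, T3@4, T4@4, T5@6: d1:5  d2:5  d3:5  d4:4  d5:4  d6:5  d7:0 — peak 5.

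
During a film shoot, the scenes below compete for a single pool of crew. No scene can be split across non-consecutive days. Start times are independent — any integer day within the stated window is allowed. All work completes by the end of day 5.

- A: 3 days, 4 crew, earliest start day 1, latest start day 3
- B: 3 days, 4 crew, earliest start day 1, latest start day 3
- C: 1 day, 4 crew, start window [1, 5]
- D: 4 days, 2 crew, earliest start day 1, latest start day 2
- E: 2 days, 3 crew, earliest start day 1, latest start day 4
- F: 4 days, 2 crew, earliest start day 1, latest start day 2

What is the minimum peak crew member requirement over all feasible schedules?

12

Early-start (A@1, B@1, C@1, D@1, E@1, F@1) gives peak 19: d1:19  d2:15  d3:12  d4:4  d5:0.
Shift D→2, E→4, F→2.
Schedule A@1, B@1, C@1, D@2, E@4, F@2: d1:12  d2:12  d3:12  d4:7  d5:7 — peak 12.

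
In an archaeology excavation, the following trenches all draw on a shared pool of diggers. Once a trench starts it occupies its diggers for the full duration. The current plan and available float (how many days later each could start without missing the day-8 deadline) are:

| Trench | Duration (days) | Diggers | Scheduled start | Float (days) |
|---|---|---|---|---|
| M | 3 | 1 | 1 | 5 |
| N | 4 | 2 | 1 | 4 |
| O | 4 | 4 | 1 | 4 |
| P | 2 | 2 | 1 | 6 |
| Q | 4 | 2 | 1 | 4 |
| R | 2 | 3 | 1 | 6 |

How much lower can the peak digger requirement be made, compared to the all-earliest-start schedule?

8

Early-start peak: d1:14  d2:14  d3:9  d4:8  d5:0  d6:0  d7:0  d8:0 ⇒ 14.
Leveled (M@1, N@1, O@5, P@1, Q@5, R@3): d1:5  d2:5  d3:6  d4:5  d5:6  d6:6  d7:6  d8:6 ⇒ 6.
Reduction 14 − 6 = 8.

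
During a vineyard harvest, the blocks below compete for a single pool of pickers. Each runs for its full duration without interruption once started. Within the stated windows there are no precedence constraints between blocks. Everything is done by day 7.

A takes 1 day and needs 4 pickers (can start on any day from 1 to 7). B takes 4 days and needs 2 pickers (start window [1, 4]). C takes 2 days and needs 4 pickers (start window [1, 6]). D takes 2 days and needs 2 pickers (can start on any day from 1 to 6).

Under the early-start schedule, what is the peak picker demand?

12

Early-start schedule: A@1, B@1, C@1, D@1.
Load per day: day 1: 12, day 2: 8, day 3: 2, day 4: 2, day 5: 0, day 6: 0, day 7: 0.
Peak is 12.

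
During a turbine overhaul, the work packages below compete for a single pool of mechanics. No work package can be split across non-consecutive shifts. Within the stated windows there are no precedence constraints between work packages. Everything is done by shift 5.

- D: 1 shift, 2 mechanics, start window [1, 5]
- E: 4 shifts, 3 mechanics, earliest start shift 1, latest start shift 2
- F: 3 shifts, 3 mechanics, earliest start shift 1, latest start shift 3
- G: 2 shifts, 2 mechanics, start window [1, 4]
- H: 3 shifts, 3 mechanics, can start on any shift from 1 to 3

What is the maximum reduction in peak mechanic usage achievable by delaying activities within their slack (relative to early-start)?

4

Early-start peak: s1:13  s2:11  s3:9  s4:3  s5:0 ⇒ 13.
Leveled (D@1, E@1, F@1, G@4, H@2): s1:8  s2:9  s3:9  s4:8  s5:2 ⇒ 9.
Reduction 13 − 9 = 4.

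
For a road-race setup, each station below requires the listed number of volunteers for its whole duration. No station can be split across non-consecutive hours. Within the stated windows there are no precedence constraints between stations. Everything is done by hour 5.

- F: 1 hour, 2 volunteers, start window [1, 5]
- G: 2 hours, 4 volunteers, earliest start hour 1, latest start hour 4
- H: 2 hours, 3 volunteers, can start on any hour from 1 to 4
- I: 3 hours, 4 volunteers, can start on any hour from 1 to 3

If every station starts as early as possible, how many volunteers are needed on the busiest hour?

13

Early-start schedule: F@1, G@1, H@1, I@1.
Load per hour: hour 1: 13, hour 2: 11, hour 3: 4, hour 4: 0, hour 5: 0.
Peak is 13.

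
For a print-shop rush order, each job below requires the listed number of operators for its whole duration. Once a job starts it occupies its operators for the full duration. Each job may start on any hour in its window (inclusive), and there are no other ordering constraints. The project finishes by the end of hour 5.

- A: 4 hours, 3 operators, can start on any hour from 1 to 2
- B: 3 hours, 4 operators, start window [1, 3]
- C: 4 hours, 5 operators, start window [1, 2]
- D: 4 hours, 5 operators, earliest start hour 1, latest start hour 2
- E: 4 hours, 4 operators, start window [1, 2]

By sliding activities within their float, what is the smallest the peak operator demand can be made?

21

Schedule A@1, B@1, C@1, D@1, E@1: h1:21  h2:21  h3:21  h4:17  h5:0 — peak 21.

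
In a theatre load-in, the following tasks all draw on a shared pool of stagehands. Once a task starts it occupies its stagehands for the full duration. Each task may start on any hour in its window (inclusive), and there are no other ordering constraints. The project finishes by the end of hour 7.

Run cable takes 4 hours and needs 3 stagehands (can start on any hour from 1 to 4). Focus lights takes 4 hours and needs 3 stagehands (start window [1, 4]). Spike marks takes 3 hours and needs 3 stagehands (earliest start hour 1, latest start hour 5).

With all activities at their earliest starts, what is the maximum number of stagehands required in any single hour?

9

Early-start schedule: Run cable@1, Focus lights@1, Spike marks@1.
Load per hour: hour 1: 9, hour 2: 9, hour 3: 9, hour 4: 6, hour 5: 0, hour 6: 0, hour 7: 0.
Peak is 9.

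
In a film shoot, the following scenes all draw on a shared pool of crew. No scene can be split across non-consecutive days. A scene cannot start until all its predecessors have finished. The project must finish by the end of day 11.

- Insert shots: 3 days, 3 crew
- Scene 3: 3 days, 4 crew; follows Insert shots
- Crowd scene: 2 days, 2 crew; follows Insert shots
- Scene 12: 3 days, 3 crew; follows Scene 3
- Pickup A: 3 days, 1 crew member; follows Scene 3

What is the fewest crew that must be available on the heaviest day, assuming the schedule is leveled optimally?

Early-start (Insert shots@1, Scene 3@4, Crowd scene@4, Scene 12@7, Pickup A@7) gives peak 6: d1:3  d2:3  d3:3  d4:6  d5:6  d6:4  d7:4  d8:4  d9:4  d10:0  d11:0.
Shift Crowd scene→7, Scene 12→9.
Schedule Insert shots@1, Scene 3@4, Crowd scene@7, Scene 12@9, Pickup A@7: d1:3  d2:3  d3:3  d4:4  d5:4  d6:4  d7:3  d8:3  d9:4  d10:3  d11:3 — peak 4.
Total crew member-days = 37 over 11 days ⇒ peak ≥ ⌈37/11⌉ = 4, so 4 is optimal.

4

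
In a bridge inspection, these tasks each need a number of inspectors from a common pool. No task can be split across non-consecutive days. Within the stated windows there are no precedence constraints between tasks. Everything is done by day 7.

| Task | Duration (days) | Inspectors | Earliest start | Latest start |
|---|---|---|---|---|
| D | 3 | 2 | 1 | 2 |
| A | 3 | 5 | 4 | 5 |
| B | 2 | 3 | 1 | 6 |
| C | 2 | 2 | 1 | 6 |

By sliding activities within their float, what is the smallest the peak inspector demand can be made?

5

Early-start (D@1, A@4, B@1, C@1) gives peak 7: d1:7  d2:7  d3:2  d4:5  d5:5  d6:5  d7:0.
Shift A→5, C→3.
Schedule D@1, A@5, B@1, C@3: d1:5  d2:5  d3:4  d4:2  d5:5  d6:5  d7:5 — peak 5.
Total inspector-days = 31 over 7 days ⇒ peak ≥ ⌈31/7⌉ = 5, so 5 is optimal.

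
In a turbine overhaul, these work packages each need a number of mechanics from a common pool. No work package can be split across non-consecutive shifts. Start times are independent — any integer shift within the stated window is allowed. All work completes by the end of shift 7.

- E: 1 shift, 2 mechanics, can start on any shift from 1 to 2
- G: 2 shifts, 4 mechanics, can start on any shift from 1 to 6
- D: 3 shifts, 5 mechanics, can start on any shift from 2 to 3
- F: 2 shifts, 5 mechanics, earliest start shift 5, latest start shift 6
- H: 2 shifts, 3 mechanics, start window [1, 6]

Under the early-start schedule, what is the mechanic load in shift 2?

At early start, shift 2 has: G, D, H.
Demand: 4 + 5 + 3 = 12.

12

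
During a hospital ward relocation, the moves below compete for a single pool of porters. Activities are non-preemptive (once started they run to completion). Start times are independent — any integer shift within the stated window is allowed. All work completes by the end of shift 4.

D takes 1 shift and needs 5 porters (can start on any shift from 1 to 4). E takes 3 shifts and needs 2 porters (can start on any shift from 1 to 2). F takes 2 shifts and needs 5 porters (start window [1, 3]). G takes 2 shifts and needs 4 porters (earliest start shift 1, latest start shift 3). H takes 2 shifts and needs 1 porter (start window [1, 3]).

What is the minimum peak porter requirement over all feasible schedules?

Early-start (D@1, E@1, F@1, G@1, H@1) gives peak 17: s1:17  s2:12  s3:2  s4:0.
Shift E→2, F→3, H→2.
Schedule D@1, E@2, F@3, G@1, H@2: s1:9  s2:7  s3:8  s4:7 — peak 9.

9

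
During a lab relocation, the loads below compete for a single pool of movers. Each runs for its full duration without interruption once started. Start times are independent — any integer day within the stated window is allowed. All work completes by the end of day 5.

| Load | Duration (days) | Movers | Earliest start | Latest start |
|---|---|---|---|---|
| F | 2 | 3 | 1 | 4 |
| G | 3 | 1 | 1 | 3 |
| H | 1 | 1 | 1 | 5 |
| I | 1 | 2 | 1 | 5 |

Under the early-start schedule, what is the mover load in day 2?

At early start, day 2 has: F, G.
Demand: 3 + 1 = 4.

4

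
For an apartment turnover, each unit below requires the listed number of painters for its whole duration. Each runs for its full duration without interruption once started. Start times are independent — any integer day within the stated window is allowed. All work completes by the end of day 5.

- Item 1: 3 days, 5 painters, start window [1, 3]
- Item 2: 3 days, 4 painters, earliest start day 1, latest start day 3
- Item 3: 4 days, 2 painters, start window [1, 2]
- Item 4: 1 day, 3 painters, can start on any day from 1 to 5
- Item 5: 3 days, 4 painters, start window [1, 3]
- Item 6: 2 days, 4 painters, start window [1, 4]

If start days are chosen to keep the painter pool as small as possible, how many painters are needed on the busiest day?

15

Early-start (Item 1@1, Item 2@1, Item 3@1, Item 4@1, Item 5@1, Item 6@1) gives peak 22: d1:22  d2:19  d3:15  d4:2  d5:0.
Shift Item 5→2, Item 6→4.
Schedule Item 1@1, Item 2@1, Item 3@1, Item 4@1, Item 5@2, Item 6@4: d1:14  d2:15  d3:15  d4:10  d5:4 — peak 15.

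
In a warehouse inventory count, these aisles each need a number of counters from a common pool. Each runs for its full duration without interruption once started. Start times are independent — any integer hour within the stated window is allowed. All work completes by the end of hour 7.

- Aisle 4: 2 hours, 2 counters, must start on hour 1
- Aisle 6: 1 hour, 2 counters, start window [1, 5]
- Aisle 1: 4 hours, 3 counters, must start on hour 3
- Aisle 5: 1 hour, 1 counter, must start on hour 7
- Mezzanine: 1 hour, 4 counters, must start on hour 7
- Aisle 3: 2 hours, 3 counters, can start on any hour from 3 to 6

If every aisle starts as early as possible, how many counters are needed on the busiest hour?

Early-start schedule: Aisle 4@1, Aisle 6@1, Aisle 1@3, Aisle 5@7, Mezzanine@7, Aisle 3@3.
Load per hour: hour 1: 4, hour 2: 2, hour 3: 6, hour 4: 6, hour 5: 3, hour 6: 3, hour 7: 5.
Peak is 6.

6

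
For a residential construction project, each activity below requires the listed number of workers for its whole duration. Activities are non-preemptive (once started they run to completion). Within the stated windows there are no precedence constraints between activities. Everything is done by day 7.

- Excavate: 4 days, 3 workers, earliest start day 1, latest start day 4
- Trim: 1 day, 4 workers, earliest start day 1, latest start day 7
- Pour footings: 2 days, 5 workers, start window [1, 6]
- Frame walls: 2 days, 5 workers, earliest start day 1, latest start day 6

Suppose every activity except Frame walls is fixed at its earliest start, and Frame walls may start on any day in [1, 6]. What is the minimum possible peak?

12

Frame walls@1: d1:17  d2:13  d3:3  d4:3  d5:0  d6:0  d7:0 → peak 17
Frame walls@2: d1:12  d2:13  d3:8  d4:3  d5:0  d6:0  d7:0 → peak 13
Frame walls@3: d1:12  d2:8  d3:8  d4:8  d5:0  d6:0  d7:0 → peak 12
Frame walls@4: d1:12  d2:8  d3:3  d4:8  d5:5  d6:0  d7:0 → peak 12
Frame walls@5: d1:12  d2:8  d3:3  d4:3  d5:5  d6:5  d7:0 → peak 12
Frame walls@6: d1:12  d2:8  d3:3  d4:3  d5:0  d6:5  d7:5 → peak 12
Best is Frame walls@3, peak 12.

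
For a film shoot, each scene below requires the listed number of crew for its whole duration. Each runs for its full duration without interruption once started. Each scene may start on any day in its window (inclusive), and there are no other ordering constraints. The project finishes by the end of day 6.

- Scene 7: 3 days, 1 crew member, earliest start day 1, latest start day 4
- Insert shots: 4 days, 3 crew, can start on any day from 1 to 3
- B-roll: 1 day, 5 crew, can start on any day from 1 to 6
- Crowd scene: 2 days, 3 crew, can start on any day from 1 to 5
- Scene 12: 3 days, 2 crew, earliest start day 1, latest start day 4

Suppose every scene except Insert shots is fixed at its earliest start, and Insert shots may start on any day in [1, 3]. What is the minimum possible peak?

11

Insert shots@1: d1:14  d2:9  d3:6  d4:3  d5:0  d6:0 → peak 14
Insert shots@2: d1:11  d2:9  d3:6  d4:3  d5:3  d6:0 → peak 11
Insert shots@3: d1:11  d2:6  d3:6  d4:3  d5:3  d6:3 → peak 11
Best is Insert shots@2, peak 11.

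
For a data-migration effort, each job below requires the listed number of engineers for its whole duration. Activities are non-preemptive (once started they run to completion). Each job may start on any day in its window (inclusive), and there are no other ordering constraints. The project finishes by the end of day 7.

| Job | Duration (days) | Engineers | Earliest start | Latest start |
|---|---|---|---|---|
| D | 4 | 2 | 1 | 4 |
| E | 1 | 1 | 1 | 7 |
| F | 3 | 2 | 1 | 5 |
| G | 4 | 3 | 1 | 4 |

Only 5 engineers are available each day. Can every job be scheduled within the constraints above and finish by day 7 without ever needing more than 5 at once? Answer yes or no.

yes

Schedule D@1, E@1, F@1, G@4: d1:5  d2:4  d3:4  d4:5  d5:3  d6:3  d7:3 — peak 5 ≤ 5.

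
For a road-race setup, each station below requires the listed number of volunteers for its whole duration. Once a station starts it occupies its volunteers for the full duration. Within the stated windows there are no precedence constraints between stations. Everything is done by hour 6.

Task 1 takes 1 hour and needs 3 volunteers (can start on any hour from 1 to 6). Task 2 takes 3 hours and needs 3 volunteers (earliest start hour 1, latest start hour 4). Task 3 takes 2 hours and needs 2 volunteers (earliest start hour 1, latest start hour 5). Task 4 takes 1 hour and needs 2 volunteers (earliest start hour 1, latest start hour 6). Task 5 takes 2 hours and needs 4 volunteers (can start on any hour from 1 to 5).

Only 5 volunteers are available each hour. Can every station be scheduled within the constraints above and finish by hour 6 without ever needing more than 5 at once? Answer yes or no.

yes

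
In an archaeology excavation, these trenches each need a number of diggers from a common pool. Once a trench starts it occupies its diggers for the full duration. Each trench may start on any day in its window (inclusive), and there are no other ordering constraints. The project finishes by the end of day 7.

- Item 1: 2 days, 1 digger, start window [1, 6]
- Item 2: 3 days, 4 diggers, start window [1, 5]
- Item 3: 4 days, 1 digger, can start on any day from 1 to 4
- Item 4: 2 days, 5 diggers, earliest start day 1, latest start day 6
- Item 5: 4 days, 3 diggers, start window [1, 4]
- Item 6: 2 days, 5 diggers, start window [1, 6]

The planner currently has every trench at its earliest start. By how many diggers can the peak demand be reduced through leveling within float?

Early-start peak: d1:19  d2:19  d3:8  d4:4  d5:0  d6:0  d7:0 ⇒ 19.
Leveled (Item 1@1, Item 2@3, Item 3@1, Item 4@1, Item 5@3, Item 6@6): d1:7  d2:7  d3:8  d4:8  d5:7  d6:8  d7:5 ⇒ 8.
Reduction 19 − 8 = 11.

11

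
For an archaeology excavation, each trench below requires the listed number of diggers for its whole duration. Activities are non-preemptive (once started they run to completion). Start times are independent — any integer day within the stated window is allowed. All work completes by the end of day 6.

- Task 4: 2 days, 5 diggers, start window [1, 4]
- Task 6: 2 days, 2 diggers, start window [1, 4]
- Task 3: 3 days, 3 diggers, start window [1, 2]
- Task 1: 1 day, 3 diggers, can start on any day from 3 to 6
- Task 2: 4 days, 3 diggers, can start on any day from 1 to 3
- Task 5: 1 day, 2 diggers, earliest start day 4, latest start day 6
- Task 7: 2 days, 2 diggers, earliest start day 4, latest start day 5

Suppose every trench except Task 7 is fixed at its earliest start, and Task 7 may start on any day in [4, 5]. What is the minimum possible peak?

Task 7@4: d1:13  d2:13  d3:9  d4:7  d5:2  d6:0 → peak 13
Task 7@5: d1:13  d2:13  d3:9  d4:5  d5:2  d6:2 → peak 13
Best is Task 7@4, peak 13.

13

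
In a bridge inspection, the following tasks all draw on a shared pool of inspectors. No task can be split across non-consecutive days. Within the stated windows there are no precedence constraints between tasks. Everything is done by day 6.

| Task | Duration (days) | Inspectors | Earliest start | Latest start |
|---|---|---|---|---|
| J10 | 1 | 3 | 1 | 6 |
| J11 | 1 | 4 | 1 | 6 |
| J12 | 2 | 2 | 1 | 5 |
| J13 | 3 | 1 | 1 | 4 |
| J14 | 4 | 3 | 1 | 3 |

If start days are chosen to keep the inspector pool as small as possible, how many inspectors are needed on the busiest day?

Early-start (J10@1, J11@1, J12@1, J13@1, J14@1) gives peak 13: d1:13  d2:6  d3:4  d4:3  d5:0  d6:0.
Shift J11→2, J12→4, J14→3.
Schedule J10@1, J11@2, J12@4, J13@1, J14@3: d1:4  d2:5  d3:4  d4:5  d5:5  d6:3 — peak 5.
Total inspector-days = 26 over 6 days ⇒ peak ≥ ⌈26/6⌉ = 5, so 5 is optimal.

5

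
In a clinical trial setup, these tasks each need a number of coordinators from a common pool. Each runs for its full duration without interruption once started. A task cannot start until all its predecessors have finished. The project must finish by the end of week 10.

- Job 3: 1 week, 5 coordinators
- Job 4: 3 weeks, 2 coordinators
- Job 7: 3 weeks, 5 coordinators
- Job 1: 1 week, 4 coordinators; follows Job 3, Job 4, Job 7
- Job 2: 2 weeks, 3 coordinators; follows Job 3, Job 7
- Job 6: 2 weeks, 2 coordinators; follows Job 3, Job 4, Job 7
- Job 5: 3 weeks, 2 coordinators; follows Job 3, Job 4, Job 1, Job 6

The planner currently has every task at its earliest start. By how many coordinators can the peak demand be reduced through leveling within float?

Early-start peak: w1:12  w2:7  w3:7  w4:9  w5:5  w6:2  w7:2  w8:2  w9:0  w10:0 ⇒ 12.
Leveled (Job 3@1, Job 4@1, Job 7@2, Job 1@5, Job 2@5, Job 6@6, Job 5@8): w1:7  w2:7  w3:7  w4:5  w5:7  w6:5  w7:2  w8:2  w9:2  w10:2 ⇒ 7.
Reduction 12 − 7 = 5.

5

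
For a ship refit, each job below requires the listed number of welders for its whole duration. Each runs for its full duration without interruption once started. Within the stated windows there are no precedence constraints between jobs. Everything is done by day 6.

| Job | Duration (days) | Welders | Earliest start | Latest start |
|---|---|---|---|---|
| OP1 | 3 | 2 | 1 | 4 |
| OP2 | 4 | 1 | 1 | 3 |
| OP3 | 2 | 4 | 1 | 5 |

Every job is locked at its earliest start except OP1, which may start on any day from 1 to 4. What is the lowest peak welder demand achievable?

OP1@1: d1:7  d2:7  d3:3  d4:1  d5:0  d6:0 → peak 7
OP1@2: d1:5  d2:7  d3:3  d4:3  d5:0  d6:0 → peak 7
OP1@3: d1:5  d2:5  d3:3  d4:3  d5:2  d6:0 → peak 5
OP1@4: d1:5  d2:5  d3:1  d4:3  d5:2  d6:2 → peak 5
Best is OP1@3, peak 5.

5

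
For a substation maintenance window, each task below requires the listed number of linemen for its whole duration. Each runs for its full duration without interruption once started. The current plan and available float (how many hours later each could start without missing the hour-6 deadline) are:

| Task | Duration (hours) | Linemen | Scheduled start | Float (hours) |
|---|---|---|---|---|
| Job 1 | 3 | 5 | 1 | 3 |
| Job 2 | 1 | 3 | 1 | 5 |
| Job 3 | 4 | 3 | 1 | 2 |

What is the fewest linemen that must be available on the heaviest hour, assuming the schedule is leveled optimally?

Early-start (Job 1@1, Job 2@1, Job 3@1) gives peak 11: h1:11  h2:8  h3:8  h4:3  h5:0  h6:0.
Shift Job 3→2.
Schedule Job 1@1, Job 2@1, Job 3@2: h1:8  h2:8  h3:8  h4:3  h5:3  h6:0 — peak 8.

8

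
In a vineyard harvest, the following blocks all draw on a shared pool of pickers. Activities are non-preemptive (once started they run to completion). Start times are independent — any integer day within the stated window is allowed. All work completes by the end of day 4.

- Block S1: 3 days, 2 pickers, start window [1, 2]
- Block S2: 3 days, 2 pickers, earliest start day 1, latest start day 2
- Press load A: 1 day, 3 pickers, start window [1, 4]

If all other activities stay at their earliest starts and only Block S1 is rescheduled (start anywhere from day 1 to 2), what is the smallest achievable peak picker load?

Block S1@1: d1:7  d2:4  d3:4  d4:0 → peak 7
Block S1@2: d1:5  d2:4  d3:4  d4:2 → peak 5
Best is Block S1@2, peak 5.

5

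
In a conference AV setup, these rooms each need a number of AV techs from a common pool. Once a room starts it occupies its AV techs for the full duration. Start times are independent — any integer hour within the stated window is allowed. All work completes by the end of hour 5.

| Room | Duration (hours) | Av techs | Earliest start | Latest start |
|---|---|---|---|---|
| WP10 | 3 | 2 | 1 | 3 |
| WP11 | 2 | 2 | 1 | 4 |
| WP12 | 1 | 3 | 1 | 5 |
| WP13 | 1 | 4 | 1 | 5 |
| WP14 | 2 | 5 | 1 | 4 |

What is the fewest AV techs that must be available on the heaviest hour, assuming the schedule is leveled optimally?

7

Early-start (WP10@1, WP11@1, WP12@1, WP13@1, WP14@1) gives peak 16: h1:16  h2:9  h3:2  h4:0  h5:0.
Shift WP13→3, WP14→4.
Schedule WP10@1, WP11@1, WP12@1, WP13@3, WP14@4: h1:7  h2:4  h3:6  h4:5  h5:5 — peak 7.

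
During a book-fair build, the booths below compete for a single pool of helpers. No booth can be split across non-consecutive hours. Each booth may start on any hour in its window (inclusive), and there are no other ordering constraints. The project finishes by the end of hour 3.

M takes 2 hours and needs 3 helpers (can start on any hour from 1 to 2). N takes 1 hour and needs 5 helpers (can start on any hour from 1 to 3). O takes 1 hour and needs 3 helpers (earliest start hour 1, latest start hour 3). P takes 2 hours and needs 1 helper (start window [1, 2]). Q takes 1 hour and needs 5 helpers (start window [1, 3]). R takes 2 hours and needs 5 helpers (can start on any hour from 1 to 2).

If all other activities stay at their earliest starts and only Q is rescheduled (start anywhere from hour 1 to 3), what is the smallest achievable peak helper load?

17

Q@1: h1:22  h2:9  h3:0 → peak 22
Q@2: h1:17  h2:14  h3:0 → peak 17
Q@3: h1:17  h2:9  h3:5 → peak 17
Best is Q@2, peak 17.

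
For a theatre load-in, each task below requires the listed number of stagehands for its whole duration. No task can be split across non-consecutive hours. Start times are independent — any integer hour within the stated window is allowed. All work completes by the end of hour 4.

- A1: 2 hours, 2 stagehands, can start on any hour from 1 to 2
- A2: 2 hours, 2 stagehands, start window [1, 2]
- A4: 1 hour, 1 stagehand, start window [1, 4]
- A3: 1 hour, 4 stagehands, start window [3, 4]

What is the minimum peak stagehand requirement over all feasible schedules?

4

Early-start (A1@1, A2@1, A4@1, A3@3) gives peak 5: h1:5  h2:4  h3:4  h4:0.
Shift A4→3, A3→4.
Schedule A1@1, A2@1, A4@3, A3@4: h1:4  h2:4  h3:1  h4:4 — peak 4.
Total stagehand-hours = 13 over 4 hours ⇒ peak ≥ ⌈13/4⌉ = 4, so 4 is optimal.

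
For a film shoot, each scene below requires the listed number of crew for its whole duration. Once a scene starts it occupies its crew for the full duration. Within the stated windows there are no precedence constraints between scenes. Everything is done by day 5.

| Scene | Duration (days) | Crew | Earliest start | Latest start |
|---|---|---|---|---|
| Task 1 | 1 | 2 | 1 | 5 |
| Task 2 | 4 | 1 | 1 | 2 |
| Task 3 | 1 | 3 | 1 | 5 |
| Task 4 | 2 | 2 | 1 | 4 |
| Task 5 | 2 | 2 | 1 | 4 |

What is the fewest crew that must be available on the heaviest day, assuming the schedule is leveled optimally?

Early-start (Task 1@1, Task 2@1, Task 3@1, Task 4@1, Task 5@1) gives peak 10: d1:10  d2:5  d3:1  d4:1  d5:0.
Shift Task 2→2, Task 3→3, Task 5→4.
Schedule Task 1@1, Task 2@2, Task 3@3, Task 4@1, Task 5@4: d1:4  d2:3  d3:4  d4:3  d5:3 — peak 4.
Total crew member-days = 17 over 5 days ⇒ peak ≥ ⌈17/5⌉ = 4, so 4 is optimal.

4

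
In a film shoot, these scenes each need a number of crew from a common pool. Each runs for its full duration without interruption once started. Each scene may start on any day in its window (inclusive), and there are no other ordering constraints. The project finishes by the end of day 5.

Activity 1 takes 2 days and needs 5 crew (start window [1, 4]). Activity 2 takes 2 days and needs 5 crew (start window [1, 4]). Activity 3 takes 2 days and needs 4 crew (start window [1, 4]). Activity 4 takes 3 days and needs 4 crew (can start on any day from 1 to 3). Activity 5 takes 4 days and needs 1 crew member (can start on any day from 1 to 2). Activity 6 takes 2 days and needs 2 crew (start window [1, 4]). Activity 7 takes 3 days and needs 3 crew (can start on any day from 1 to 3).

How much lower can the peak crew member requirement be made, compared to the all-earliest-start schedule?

Early-start peak: d1:24  d2:24  d3:8  d4:1  d5:0 ⇒ 24.
Leveled (Activity 1@1, Activity 2@1, Activity 3@3, Activity 4@3, Activity 5@1, Activity 6@1, Activity 7@3): d1:13  d2:13  d3:12  d4:12  d5:7 ⇒ 13.
Reduction 24 − 13 = 11.

11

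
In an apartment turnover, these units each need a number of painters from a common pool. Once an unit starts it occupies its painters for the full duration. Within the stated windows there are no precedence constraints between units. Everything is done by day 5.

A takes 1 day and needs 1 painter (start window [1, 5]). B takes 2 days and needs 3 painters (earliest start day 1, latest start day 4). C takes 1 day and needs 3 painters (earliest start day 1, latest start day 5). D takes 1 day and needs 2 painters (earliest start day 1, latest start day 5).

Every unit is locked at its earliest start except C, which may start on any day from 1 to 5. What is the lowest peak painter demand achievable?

6

C@1: d1:9  d2:3  d3:0  d4:0  d5:0 → peak 9
C@2: d1:6  d2:6  d3:0  d4:0  d5:0 → peak 6
C@3: d1:6  d2:3  d3:3  d4:0  d5:0 → peak 6
C@4: d1:6  d2:3  d3:0  d4:3  d5:0 → peak 6
C@5: d1:6  d2:3  d3:0  d4:0  d5:3 → peak 6
Best is C@2, peak 6.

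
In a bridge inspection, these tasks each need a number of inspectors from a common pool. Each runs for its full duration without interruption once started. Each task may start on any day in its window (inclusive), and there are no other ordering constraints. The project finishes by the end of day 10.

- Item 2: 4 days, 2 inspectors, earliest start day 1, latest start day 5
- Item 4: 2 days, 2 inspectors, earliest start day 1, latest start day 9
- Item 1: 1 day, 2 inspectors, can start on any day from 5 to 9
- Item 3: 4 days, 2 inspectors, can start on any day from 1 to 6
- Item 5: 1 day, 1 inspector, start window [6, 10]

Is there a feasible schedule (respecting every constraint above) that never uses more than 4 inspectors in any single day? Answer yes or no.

yes

Schedule Item 2@1, Item 4@1, Item 1@5, Item 3@3, Item 5@6: d1:4  d2:4  d3:4  d4:4  d5:4  d6:3  d7:0  d8:0  d9:0  d10:0 — peak 4 ≤ 4.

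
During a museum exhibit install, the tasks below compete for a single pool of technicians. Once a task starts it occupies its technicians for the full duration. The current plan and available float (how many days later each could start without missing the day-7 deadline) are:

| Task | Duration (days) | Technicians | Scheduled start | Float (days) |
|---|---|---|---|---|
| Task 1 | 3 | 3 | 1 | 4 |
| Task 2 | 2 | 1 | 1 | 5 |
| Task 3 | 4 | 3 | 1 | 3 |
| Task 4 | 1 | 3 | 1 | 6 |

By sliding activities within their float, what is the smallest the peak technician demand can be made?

6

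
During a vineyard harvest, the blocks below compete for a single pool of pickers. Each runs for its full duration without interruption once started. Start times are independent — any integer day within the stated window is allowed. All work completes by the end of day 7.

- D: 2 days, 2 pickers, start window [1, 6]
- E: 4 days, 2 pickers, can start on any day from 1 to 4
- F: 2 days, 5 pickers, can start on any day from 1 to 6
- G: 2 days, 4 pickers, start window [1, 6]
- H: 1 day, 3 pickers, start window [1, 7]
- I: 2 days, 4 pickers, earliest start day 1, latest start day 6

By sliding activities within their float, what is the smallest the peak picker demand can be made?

7

Early-start (D@1, E@1, F@1, G@1, H@1, I@1) gives peak 20: d1:20  d2:17  d3:2  d4:2  d5:0  d6:0  d7:0.
Shift E→3, G→3, H→5, I→6.
Schedule D@1, E@3, F@1, G@3, H@5, I@6: d1:7  d2:7  d3:6  d4:6  d5:5  d6:6  d7:4 — peak 7.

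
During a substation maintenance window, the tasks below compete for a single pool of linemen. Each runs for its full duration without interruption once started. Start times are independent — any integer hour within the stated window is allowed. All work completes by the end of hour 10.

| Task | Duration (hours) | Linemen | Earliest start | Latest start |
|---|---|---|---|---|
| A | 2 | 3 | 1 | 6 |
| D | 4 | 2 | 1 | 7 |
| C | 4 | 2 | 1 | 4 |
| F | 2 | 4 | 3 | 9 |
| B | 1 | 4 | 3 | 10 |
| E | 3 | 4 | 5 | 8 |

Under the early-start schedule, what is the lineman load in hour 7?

At early start, hour 7 has: E.
Demand: 4 = 4.

4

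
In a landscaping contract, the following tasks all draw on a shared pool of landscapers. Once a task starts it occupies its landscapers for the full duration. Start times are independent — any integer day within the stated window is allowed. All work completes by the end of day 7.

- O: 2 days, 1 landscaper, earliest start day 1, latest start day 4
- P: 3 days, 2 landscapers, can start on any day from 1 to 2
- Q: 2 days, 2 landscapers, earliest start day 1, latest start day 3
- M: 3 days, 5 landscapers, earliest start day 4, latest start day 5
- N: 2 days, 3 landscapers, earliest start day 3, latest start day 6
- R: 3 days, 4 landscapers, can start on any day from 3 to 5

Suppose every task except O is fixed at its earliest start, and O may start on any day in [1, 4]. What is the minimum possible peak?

12

O@1: d1:5  d2:5  d3:9  d4:12  d5:9  d6:5  d7:0 → peak 12
O@2: d1:4  d2:5  d3:10  d4:12  d5:9  d6:5  d7:0 → peak 12
O@3: d1:4  d2:4  d3:10  d4:13  d5:9  d6:5  d7:0 → peak 13
O@4: d1:4  d2:4  d3:9  d4:13  d5:10  d6:5  d7:0 → peak 13
Best is O@1, peak 12.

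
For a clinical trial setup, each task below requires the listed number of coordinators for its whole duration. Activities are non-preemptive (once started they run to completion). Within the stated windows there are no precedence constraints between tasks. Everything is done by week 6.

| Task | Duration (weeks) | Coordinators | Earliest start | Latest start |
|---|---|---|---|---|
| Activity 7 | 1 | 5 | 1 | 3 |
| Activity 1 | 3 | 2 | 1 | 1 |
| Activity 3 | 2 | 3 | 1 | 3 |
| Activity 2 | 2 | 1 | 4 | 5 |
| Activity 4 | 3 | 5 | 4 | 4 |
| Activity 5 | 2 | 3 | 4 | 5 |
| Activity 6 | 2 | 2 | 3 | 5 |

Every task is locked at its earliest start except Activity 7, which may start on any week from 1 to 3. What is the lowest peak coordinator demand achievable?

Activity 7@1: w1:10  w2:5  w3:4  w4:11  w5:9  w6:5 → peak 11
Activity 7@2: w1:5  w2:10  w3:4  w4:11  w5:9  w6:5 → peak 11
Activity 7@3: w1:5  w2:5  w3:9  w4:11  w5:9  w6:5 → peak 11
Best is Activity 7@1, peak 11.

11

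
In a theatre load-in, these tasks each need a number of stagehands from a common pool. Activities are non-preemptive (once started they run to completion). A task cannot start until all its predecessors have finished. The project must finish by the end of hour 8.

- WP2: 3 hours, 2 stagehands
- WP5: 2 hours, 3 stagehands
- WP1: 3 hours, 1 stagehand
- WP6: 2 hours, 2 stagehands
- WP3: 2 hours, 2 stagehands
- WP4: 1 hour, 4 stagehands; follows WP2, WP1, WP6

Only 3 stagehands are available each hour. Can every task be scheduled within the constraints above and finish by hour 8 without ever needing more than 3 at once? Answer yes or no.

no

Total stagehand-hours = 27; over 8 hours the average is 27/8 > 3, so some hour must exceed 3.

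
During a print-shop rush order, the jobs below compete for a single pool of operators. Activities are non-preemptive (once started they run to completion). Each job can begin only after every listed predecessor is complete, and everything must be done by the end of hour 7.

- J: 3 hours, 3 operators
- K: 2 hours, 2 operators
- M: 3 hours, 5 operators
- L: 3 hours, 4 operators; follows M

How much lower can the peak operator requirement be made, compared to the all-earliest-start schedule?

Early-start peak: h1:10  h2:10  h3:8  h4:4  h5:4  h6:4  h7:0 ⇒ 10.
Leveled (J@4, K@1, M@1, L@4): h1:7  h2:7  h3:5  h4:7  h5:7  h6:7  h7:0 ⇒ 7.
Reduction 10 − 7 = 3.

3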